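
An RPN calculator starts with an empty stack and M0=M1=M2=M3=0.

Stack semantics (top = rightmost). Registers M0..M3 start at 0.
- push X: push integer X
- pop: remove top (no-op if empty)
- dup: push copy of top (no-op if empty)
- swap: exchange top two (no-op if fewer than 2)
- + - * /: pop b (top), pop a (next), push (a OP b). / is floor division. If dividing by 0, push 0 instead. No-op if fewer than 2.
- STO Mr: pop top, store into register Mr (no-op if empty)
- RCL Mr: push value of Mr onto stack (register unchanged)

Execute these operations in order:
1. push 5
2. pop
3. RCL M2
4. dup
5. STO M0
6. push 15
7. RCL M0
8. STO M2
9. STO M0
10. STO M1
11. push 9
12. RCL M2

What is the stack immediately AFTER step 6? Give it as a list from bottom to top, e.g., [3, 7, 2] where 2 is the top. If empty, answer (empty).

After op 1 (push 5): stack=[5] mem=[0,0,0,0]
After op 2 (pop): stack=[empty] mem=[0,0,0,0]
After op 3 (RCL M2): stack=[0] mem=[0,0,0,0]
After op 4 (dup): stack=[0,0] mem=[0,0,0,0]
After op 5 (STO M0): stack=[0] mem=[0,0,0,0]
After op 6 (push 15): stack=[0,15] mem=[0,0,0,0]

[0, 15]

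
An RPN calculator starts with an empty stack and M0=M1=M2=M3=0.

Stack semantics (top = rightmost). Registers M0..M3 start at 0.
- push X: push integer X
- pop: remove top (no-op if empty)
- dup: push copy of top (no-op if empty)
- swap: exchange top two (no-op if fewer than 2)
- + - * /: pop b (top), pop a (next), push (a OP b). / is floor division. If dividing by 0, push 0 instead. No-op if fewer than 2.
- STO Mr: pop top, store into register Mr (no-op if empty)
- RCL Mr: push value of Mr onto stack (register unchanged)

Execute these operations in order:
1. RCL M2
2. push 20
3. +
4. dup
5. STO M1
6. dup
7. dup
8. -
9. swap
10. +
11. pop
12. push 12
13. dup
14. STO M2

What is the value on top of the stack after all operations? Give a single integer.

Answer: 12

Derivation:
After op 1 (RCL M2): stack=[0] mem=[0,0,0,0]
After op 2 (push 20): stack=[0,20] mem=[0,0,0,0]
After op 3 (+): stack=[20] mem=[0,0,0,0]
After op 4 (dup): stack=[20,20] mem=[0,0,0,0]
After op 5 (STO M1): stack=[20] mem=[0,20,0,0]
After op 6 (dup): stack=[20,20] mem=[0,20,0,0]
After op 7 (dup): stack=[20,20,20] mem=[0,20,0,0]
After op 8 (-): stack=[20,0] mem=[0,20,0,0]
After op 9 (swap): stack=[0,20] mem=[0,20,0,0]
After op 10 (+): stack=[20] mem=[0,20,0,0]
After op 11 (pop): stack=[empty] mem=[0,20,0,0]
After op 12 (push 12): stack=[12] mem=[0,20,0,0]
After op 13 (dup): stack=[12,12] mem=[0,20,0,0]
After op 14 (STO M2): stack=[12] mem=[0,20,12,0]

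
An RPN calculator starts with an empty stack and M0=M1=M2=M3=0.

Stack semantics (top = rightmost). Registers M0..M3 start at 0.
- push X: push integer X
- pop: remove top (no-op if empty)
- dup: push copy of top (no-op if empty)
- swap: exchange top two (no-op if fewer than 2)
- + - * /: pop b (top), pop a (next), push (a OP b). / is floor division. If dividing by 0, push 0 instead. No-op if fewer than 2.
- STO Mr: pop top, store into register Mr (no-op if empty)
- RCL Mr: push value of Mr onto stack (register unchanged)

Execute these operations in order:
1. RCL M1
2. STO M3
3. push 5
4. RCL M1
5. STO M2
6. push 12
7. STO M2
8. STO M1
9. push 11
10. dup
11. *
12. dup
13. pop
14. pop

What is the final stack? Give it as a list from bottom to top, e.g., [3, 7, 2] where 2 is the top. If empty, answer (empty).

Answer: (empty)

Derivation:
After op 1 (RCL M1): stack=[0] mem=[0,0,0,0]
After op 2 (STO M3): stack=[empty] mem=[0,0,0,0]
After op 3 (push 5): stack=[5] mem=[0,0,0,0]
After op 4 (RCL M1): stack=[5,0] mem=[0,0,0,0]
After op 5 (STO M2): stack=[5] mem=[0,0,0,0]
After op 6 (push 12): stack=[5,12] mem=[0,0,0,0]
After op 7 (STO M2): stack=[5] mem=[0,0,12,0]
After op 8 (STO M1): stack=[empty] mem=[0,5,12,0]
After op 9 (push 11): stack=[11] mem=[0,5,12,0]
After op 10 (dup): stack=[11,11] mem=[0,5,12,0]
After op 11 (*): stack=[121] mem=[0,5,12,0]
After op 12 (dup): stack=[121,121] mem=[0,5,12,0]
After op 13 (pop): stack=[121] mem=[0,5,12,0]
After op 14 (pop): stack=[empty] mem=[0,5,12,0]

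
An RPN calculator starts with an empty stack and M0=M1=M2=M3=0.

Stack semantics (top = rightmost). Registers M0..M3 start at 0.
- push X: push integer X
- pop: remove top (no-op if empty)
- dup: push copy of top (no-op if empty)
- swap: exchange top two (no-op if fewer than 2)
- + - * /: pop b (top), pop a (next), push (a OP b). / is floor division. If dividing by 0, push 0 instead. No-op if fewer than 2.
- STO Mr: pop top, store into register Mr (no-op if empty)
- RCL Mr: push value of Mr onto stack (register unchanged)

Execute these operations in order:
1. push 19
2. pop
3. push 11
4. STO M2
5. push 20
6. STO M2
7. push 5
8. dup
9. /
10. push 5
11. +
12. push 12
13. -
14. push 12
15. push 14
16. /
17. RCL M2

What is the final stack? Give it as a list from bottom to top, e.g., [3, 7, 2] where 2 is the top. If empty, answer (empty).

Answer: [-6, 0, 20]

Derivation:
After op 1 (push 19): stack=[19] mem=[0,0,0,0]
After op 2 (pop): stack=[empty] mem=[0,0,0,0]
After op 3 (push 11): stack=[11] mem=[0,0,0,0]
After op 4 (STO M2): stack=[empty] mem=[0,0,11,0]
After op 5 (push 20): stack=[20] mem=[0,0,11,0]
After op 6 (STO M2): stack=[empty] mem=[0,0,20,0]
After op 7 (push 5): stack=[5] mem=[0,0,20,0]
After op 8 (dup): stack=[5,5] mem=[0,0,20,0]
After op 9 (/): stack=[1] mem=[0,0,20,0]
After op 10 (push 5): stack=[1,5] mem=[0,0,20,0]
After op 11 (+): stack=[6] mem=[0,0,20,0]
After op 12 (push 12): stack=[6,12] mem=[0,0,20,0]
After op 13 (-): stack=[-6] mem=[0,0,20,0]
After op 14 (push 12): stack=[-6,12] mem=[0,0,20,0]
After op 15 (push 14): stack=[-6,12,14] mem=[0,0,20,0]
After op 16 (/): stack=[-6,0] mem=[0,0,20,0]
After op 17 (RCL M2): stack=[-6,0,20] mem=[0,0,20,0]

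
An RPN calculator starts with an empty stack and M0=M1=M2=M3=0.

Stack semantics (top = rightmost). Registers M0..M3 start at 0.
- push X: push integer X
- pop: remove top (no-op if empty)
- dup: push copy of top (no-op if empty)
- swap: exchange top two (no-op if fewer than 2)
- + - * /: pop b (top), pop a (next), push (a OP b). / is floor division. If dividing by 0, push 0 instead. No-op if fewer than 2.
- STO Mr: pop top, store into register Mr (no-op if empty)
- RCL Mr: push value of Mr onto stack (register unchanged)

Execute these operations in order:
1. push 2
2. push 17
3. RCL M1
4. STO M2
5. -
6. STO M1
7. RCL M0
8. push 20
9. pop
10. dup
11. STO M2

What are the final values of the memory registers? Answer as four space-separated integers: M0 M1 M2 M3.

Answer: 0 -15 0 0

Derivation:
After op 1 (push 2): stack=[2] mem=[0,0,0,0]
After op 2 (push 17): stack=[2,17] mem=[0,0,0,0]
After op 3 (RCL M1): stack=[2,17,0] mem=[0,0,0,0]
After op 4 (STO M2): stack=[2,17] mem=[0,0,0,0]
After op 5 (-): stack=[-15] mem=[0,0,0,0]
After op 6 (STO M1): stack=[empty] mem=[0,-15,0,0]
After op 7 (RCL M0): stack=[0] mem=[0,-15,0,0]
After op 8 (push 20): stack=[0,20] mem=[0,-15,0,0]
After op 9 (pop): stack=[0] mem=[0,-15,0,0]
After op 10 (dup): stack=[0,0] mem=[0,-15,0,0]
After op 11 (STO M2): stack=[0] mem=[0,-15,0,0]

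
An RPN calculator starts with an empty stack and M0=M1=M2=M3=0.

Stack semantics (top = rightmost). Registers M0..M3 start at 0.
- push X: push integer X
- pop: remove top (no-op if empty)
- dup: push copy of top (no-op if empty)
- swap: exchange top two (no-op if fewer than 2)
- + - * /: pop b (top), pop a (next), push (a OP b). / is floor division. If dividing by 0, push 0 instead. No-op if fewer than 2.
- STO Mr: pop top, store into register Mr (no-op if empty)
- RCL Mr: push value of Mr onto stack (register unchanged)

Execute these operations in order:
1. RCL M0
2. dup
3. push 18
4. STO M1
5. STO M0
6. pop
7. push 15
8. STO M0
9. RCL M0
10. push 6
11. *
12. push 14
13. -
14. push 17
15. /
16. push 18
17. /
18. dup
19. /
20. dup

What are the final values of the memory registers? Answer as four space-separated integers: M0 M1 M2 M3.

Answer: 15 18 0 0

Derivation:
After op 1 (RCL M0): stack=[0] mem=[0,0,0,0]
After op 2 (dup): stack=[0,0] mem=[0,0,0,0]
After op 3 (push 18): stack=[0,0,18] mem=[0,0,0,0]
After op 4 (STO M1): stack=[0,0] mem=[0,18,0,0]
After op 5 (STO M0): stack=[0] mem=[0,18,0,0]
After op 6 (pop): stack=[empty] mem=[0,18,0,0]
After op 7 (push 15): stack=[15] mem=[0,18,0,0]
After op 8 (STO M0): stack=[empty] mem=[15,18,0,0]
After op 9 (RCL M0): stack=[15] mem=[15,18,0,0]
After op 10 (push 6): stack=[15,6] mem=[15,18,0,0]
After op 11 (*): stack=[90] mem=[15,18,0,0]
After op 12 (push 14): stack=[90,14] mem=[15,18,0,0]
After op 13 (-): stack=[76] mem=[15,18,0,0]
After op 14 (push 17): stack=[76,17] mem=[15,18,0,0]
After op 15 (/): stack=[4] mem=[15,18,0,0]
After op 16 (push 18): stack=[4,18] mem=[15,18,0,0]
After op 17 (/): stack=[0] mem=[15,18,0,0]
After op 18 (dup): stack=[0,0] mem=[15,18,0,0]
After op 19 (/): stack=[0] mem=[15,18,0,0]
After op 20 (dup): stack=[0,0] mem=[15,18,0,0]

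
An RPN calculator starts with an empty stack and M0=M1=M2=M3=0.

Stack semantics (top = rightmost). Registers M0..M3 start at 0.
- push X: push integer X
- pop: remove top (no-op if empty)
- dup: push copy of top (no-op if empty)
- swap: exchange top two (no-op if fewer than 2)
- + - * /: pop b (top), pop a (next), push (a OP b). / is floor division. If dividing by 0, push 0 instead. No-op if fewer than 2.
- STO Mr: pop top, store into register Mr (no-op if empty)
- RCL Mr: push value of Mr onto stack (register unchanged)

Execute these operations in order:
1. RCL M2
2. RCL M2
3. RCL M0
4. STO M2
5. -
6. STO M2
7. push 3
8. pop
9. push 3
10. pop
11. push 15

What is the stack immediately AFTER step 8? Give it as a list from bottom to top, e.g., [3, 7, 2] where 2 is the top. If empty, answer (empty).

After op 1 (RCL M2): stack=[0] mem=[0,0,0,0]
After op 2 (RCL M2): stack=[0,0] mem=[0,0,0,0]
After op 3 (RCL M0): stack=[0,0,0] mem=[0,0,0,0]
After op 4 (STO M2): stack=[0,0] mem=[0,0,0,0]
After op 5 (-): stack=[0] mem=[0,0,0,0]
After op 6 (STO M2): stack=[empty] mem=[0,0,0,0]
After op 7 (push 3): stack=[3] mem=[0,0,0,0]
After op 8 (pop): stack=[empty] mem=[0,0,0,0]

(empty)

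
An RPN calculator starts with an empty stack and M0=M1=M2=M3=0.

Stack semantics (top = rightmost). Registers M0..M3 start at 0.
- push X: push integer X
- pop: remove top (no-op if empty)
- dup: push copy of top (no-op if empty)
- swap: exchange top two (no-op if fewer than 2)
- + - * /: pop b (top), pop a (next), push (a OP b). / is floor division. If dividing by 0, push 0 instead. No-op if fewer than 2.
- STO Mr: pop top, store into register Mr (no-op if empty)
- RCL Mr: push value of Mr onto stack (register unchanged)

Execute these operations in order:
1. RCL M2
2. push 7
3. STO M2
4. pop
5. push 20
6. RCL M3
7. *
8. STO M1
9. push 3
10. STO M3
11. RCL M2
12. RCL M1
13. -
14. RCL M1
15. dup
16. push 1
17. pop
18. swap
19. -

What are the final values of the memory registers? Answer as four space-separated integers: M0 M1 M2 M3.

Answer: 0 0 7 3

Derivation:
After op 1 (RCL M2): stack=[0] mem=[0,0,0,0]
After op 2 (push 7): stack=[0,7] mem=[0,0,0,0]
After op 3 (STO M2): stack=[0] mem=[0,0,7,0]
After op 4 (pop): stack=[empty] mem=[0,0,7,0]
After op 5 (push 20): stack=[20] mem=[0,0,7,0]
After op 6 (RCL M3): stack=[20,0] mem=[0,0,7,0]
After op 7 (*): stack=[0] mem=[0,0,7,0]
After op 8 (STO M1): stack=[empty] mem=[0,0,7,0]
After op 9 (push 3): stack=[3] mem=[0,0,7,0]
After op 10 (STO M3): stack=[empty] mem=[0,0,7,3]
After op 11 (RCL M2): stack=[7] mem=[0,0,7,3]
After op 12 (RCL M1): stack=[7,0] mem=[0,0,7,3]
After op 13 (-): stack=[7] mem=[0,0,7,3]
After op 14 (RCL M1): stack=[7,0] mem=[0,0,7,3]
After op 15 (dup): stack=[7,0,0] mem=[0,0,7,3]
After op 16 (push 1): stack=[7,0,0,1] mem=[0,0,7,3]
After op 17 (pop): stack=[7,0,0] mem=[0,0,7,3]
After op 18 (swap): stack=[7,0,0] mem=[0,0,7,3]
After op 19 (-): stack=[7,0] mem=[0,0,7,3]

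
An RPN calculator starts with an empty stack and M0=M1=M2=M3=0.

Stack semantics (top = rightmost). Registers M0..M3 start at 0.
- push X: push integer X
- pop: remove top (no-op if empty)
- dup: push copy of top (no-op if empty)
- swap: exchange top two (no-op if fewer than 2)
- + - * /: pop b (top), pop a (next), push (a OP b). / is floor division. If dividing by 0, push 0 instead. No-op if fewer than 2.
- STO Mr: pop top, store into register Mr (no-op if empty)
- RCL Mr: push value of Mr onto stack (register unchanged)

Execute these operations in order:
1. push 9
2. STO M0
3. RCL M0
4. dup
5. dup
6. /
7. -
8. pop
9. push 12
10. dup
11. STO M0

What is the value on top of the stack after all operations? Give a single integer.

Answer: 12

Derivation:
After op 1 (push 9): stack=[9] mem=[0,0,0,0]
After op 2 (STO M0): stack=[empty] mem=[9,0,0,0]
After op 3 (RCL M0): stack=[9] mem=[9,0,0,0]
After op 4 (dup): stack=[9,9] mem=[9,0,0,0]
After op 5 (dup): stack=[9,9,9] mem=[9,0,0,0]
After op 6 (/): stack=[9,1] mem=[9,0,0,0]
After op 7 (-): stack=[8] mem=[9,0,0,0]
After op 8 (pop): stack=[empty] mem=[9,0,0,0]
After op 9 (push 12): stack=[12] mem=[9,0,0,0]
After op 10 (dup): stack=[12,12] mem=[9,0,0,0]
After op 11 (STO M0): stack=[12] mem=[12,0,0,0]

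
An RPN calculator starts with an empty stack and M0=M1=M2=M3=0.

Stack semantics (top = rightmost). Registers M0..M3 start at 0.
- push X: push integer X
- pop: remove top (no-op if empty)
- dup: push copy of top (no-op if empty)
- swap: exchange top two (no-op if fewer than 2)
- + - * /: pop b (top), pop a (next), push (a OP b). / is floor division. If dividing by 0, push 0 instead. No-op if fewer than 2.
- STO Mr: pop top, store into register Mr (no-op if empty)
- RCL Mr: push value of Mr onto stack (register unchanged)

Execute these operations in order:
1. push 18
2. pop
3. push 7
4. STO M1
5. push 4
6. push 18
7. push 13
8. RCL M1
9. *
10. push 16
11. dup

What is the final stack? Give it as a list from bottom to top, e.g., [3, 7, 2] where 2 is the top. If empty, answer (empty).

After op 1 (push 18): stack=[18] mem=[0,0,0,0]
After op 2 (pop): stack=[empty] mem=[0,0,0,0]
After op 3 (push 7): stack=[7] mem=[0,0,0,0]
After op 4 (STO M1): stack=[empty] mem=[0,7,0,0]
After op 5 (push 4): stack=[4] mem=[0,7,0,0]
After op 6 (push 18): stack=[4,18] mem=[0,7,0,0]
After op 7 (push 13): stack=[4,18,13] mem=[0,7,0,0]
After op 8 (RCL M1): stack=[4,18,13,7] mem=[0,7,0,0]
After op 9 (*): stack=[4,18,91] mem=[0,7,0,0]
After op 10 (push 16): stack=[4,18,91,16] mem=[0,7,0,0]
After op 11 (dup): stack=[4,18,91,16,16] mem=[0,7,0,0]

Answer: [4, 18, 91, 16, 16]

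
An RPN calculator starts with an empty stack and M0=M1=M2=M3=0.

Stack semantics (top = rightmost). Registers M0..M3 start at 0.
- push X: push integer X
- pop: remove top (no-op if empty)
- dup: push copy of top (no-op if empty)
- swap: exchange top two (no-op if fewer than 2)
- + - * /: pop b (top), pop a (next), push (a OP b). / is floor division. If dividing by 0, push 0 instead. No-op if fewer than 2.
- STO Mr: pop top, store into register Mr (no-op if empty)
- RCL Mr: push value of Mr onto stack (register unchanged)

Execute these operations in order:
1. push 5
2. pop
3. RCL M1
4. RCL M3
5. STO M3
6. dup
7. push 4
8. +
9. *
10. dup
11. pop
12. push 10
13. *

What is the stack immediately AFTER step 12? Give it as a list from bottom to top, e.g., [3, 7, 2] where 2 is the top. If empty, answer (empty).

After op 1 (push 5): stack=[5] mem=[0,0,0,0]
After op 2 (pop): stack=[empty] mem=[0,0,0,0]
After op 3 (RCL M1): stack=[0] mem=[0,0,0,0]
After op 4 (RCL M3): stack=[0,0] mem=[0,0,0,0]
After op 5 (STO M3): stack=[0] mem=[0,0,0,0]
After op 6 (dup): stack=[0,0] mem=[0,0,0,0]
After op 7 (push 4): stack=[0,0,4] mem=[0,0,0,0]
After op 8 (+): stack=[0,4] mem=[0,0,0,0]
After op 9 (*): stack=[0] mem=[0,0,0,0]
After op 10 (dup): stack=[0,0] mem=[0,0,0,0]
After op 11 (pop): stack=[0] mem=[0,0,0,0]
After op 12 (push 10): stack=[0,10] mem=[0,0,0,0]

[0, 10]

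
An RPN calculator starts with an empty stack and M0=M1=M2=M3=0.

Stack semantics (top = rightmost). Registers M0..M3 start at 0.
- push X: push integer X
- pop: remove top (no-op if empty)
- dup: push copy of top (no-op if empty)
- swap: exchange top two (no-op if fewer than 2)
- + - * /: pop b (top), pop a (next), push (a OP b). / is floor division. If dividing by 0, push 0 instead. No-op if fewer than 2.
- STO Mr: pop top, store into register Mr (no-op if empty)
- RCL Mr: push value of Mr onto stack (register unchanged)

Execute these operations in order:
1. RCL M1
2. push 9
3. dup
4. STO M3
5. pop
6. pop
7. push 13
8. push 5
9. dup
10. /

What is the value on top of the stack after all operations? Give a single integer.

Answer: 1

Derivation:
After op 1 (RCL M1): stack=[0] mem=[0,0,0,0]
After op 2 (push 9): stack=[0,9] mem=[0,0,0,0]
After op 3 (dup): stack=[0,9,9] mem=[0,0,0,0]
After op 4 (STO M3): stack=[0,9] mem=[0,0,0,9]
After op 5 (pop): stack=[0] mem=[0,0,0,9]
After op 6 (pop): stack=[empty] mem=[0,0,0,9]
After op 7 (push 13): stack=[13] mem=[0,0,0,9]
After op 8 (push 5): stack=[13,5] mem=[0,0,0,9]
After op 9 (dup): stack=[13,5,5] mem=[0,0,0,9]
After op 10 (/): stack=[13,1] mem=[0,0,0,9]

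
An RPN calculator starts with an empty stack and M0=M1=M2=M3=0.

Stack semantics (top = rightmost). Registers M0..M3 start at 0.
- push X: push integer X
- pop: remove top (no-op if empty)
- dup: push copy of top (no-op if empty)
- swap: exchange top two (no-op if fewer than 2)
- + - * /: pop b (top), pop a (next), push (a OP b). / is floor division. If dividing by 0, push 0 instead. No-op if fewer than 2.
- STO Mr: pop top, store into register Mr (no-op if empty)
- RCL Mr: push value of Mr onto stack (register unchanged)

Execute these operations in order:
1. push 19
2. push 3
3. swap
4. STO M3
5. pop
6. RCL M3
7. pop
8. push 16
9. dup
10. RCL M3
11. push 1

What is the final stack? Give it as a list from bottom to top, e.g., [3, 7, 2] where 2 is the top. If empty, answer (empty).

Answer: [16, 16, 19, 1]

Derivation:
After op 1 (push 19): stack=[19] mem=[0,0,0,0]
After op 2 (push 3): stack=[19,3] mem=[0,0,0,0]
After op 3 (swap): stack=[3,19] mem=[0,0,0,0]
After op 4 (STO M3): stack=[3] mem=[0,0,0,19]
After op 5 (pop): stack=[empty] mem=[0,0,0,19]
After op 6 (RCL M3): stack=[19] mem=[0,0,0,19]
After op 7 (pop): stack=[empty] mem=[0,0,0,19]
After op 8 (push 16): stack=[16] mem=[0,0,0,19]
After op 9 (dup): stack=[16,16] mem=[0,0,0,19]
After op 10 (RCL M3): stack=[16,16,19] mem=[0,0,0,19]
After op 11 (push 1): stack=[16,16,19,1] mem=[0,0,0,19]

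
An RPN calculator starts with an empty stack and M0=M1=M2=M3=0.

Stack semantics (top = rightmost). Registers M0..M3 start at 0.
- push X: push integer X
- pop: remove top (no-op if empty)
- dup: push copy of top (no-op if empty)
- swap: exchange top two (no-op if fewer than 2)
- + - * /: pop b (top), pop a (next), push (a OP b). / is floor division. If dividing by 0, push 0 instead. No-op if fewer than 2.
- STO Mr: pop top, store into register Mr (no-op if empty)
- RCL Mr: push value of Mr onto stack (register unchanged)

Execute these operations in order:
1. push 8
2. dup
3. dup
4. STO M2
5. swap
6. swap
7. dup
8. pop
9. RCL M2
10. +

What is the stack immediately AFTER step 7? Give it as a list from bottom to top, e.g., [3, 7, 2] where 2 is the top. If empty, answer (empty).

After op 1 (push 8): stack=[8] mem=[0,0,0,0]
After op 2 (dup): stack=[8,8] mem=[0,0,0,0]
After op 3 (dup): stack=[8,8,8] mem=[0,0,0,0]
After op 4 (STO M2): stack=[8,8] mem=[0,0,8,0]
After op 5 (swap): stack=[8,8] mem=[0,0,8,0]
After op 6 (swap): stack=[8,8] mem=[0,0,8,0]
After op 7 (dup): stack=[8,8,8] mem=[0,0,8,0]

[8, 8, 8]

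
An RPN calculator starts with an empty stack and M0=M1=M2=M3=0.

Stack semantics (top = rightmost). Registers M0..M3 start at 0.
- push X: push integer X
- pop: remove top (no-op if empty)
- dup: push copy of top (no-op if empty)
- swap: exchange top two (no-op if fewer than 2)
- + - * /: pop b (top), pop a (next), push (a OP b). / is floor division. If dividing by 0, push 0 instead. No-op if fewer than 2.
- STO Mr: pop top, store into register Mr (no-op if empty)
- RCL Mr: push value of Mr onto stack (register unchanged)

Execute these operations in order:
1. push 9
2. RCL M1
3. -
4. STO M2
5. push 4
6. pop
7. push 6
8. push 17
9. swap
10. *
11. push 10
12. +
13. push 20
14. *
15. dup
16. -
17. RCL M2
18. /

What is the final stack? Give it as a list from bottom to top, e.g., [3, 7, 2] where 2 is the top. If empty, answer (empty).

Answer: [0]

Derivation:
After op 1 (push 9): stack=[9] mem=[0,0,0,0]
After op 2 (RCL M1): stack=[9,0] mem=[0,0,0,0]
After op 3 (-): stack=[9] mem=[0,0,0,0]
After op 4 (STO M2): stack=[empty] mem=[0,0,9,0]
After op 5 (push 4): stack=[4] mem=[0,0,9,0]
After op 6 (pop): stack=[empty] mem=[0,0,9,0]
After op 7 (push 6): stack=[6] mem=[0,0,9,0]
After op 8 (push 17): stack=[6,17] mem=[0,0,9,0]
After op 9 (swap): stack=[17,6] mem=[0,0,9,0]
After op 10 (*): stack=[102] mem=[0,0,9,0]
After op 11 (push 10): stack=[102,10] mem=[0,0,9,0]
After op 12 (+): stack=[112] mem=[0,0,9,0]
After op 13 (push 20): stack=[112,20] mem=[0,0,9,0]
After op 14 (*): stack=[2240] mem=[0,0,9,0]
After op 15 (dup): stack=[2240,2240] mem=[0,0,9,0]
After op 16 (-): stack=[0] mem=[0,0,9,0]
After op 17 (RCL M2): stack=[0,9] mem=[0,0,9,0]
After op 18 (/): stack=[0] mem=[0,0,9,0]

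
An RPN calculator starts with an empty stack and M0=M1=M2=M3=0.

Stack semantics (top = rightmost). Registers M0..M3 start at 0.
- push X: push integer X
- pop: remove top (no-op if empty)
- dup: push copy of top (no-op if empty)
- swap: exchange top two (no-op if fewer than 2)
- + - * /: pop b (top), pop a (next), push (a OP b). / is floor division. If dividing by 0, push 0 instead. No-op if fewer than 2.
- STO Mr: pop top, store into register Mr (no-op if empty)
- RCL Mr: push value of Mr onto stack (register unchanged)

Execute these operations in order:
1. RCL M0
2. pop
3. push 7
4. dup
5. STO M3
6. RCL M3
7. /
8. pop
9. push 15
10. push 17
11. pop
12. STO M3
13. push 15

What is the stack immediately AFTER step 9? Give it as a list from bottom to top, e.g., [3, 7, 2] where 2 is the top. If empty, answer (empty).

After op 1 (RCL M0): stack=[0] mem=[0,0,0,0]
After op 2 (pop): stack=[empty] mem=[0,0,0,0]
After op 3 (push 7): stack=[7] mem=[0,0,0,0]
After op 4 (dup): stack=[7,7] mem=[0,0,0,0]
After op 5 (STO M3): stack=[7] mem=[0,0,0,7]
After op 6 (RCL M3): stack=[7,7] mem=[0,0,0,7]
After op 7 (/): stack=[1] mem=[0,0,0,7]
After op 8 (pop): stack=[empty] mem=[0,0,0,7]
After op 9 (push 15): stack=[15] mem=[0,0,0,7]

[15]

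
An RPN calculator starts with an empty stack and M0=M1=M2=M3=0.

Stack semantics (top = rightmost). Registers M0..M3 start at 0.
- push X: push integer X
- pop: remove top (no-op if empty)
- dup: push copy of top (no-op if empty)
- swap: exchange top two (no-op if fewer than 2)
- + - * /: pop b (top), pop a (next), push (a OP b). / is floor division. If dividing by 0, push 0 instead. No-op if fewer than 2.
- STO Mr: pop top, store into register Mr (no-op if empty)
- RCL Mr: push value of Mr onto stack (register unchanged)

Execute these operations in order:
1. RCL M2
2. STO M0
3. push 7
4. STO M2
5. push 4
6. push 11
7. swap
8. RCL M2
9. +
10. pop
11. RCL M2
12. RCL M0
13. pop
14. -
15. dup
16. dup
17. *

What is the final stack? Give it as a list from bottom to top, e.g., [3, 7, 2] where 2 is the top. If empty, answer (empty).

After op 1 (RCL M2): stack=[0] mem=[0,0,0,0]
After op 2 (STO M0): stack=[empty] mem=[0,0,0,0]
After op 3 (push 7): stack=[7] mem=[0,0,0,0]
After op 4 (STO M2): stack=[empty] mem=[0,0,7,0]
After op 5 (push 4): stack=[4] mem=[0,0,7,0]
After op 6 (push 11): stack=[4,11] mem=[0,0,7,0]
After op 7 (swap): stack=[11,4] mem=[0,0,7,0]
After op 8 (RCL M2): stack=[11,4,7] mem=[0,0,7,0]
After op 9 (+): stack=[11,11] mem=[0,0,7,0]
After op 10 (pop): stack=[11] mem=[0,0,7,0]
After op 11 (RCL M2): stack=[11,7] mem=[0,0,7,0]
After op 12 (RCL M0): stack=[11,7,0] mem=[0,0,7,0]
After op 13 (pop): stack=[11,7] mem=[0,0,7,0]
After op 14 (-): stack=[4] mem=[0,0,7,0]
After op 15 (dup): stack=[4,4] mem=[0,0,7,0]
After op 16 (dup): stack=[4,4,4] mem=[0,0,7,0]
After op 17 (*): stack=[4,16] mem=[0,0,7,0]

Answer: [4, 16]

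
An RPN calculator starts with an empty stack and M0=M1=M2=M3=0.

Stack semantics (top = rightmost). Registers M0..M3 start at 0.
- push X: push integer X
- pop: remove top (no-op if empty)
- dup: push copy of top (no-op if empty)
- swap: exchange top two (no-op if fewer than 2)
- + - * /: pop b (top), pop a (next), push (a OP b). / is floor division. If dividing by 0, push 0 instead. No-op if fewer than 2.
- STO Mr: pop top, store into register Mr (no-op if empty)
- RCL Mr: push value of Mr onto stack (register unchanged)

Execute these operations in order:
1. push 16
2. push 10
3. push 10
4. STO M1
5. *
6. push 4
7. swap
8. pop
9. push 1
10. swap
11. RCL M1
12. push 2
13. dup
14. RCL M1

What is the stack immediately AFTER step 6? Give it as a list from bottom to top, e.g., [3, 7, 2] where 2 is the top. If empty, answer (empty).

After op 1 (push 16): stack=[16] mem=[0,0,0,0]
After op 2 (push 10): stack=[16,10] mem=[0,0,0,0]
After op 3 (push 10): stack=[16,10,10] mem=[0,0,0,0]
After op 4 (STO M1): stack=[16,10] mem=[0,10,0,0]
After op 5 (*): stack=[160] mem=[0,10,0,0]
After op 6 (push 4): stack=[160,4] mem=[0,10,0,0]

[160, 4]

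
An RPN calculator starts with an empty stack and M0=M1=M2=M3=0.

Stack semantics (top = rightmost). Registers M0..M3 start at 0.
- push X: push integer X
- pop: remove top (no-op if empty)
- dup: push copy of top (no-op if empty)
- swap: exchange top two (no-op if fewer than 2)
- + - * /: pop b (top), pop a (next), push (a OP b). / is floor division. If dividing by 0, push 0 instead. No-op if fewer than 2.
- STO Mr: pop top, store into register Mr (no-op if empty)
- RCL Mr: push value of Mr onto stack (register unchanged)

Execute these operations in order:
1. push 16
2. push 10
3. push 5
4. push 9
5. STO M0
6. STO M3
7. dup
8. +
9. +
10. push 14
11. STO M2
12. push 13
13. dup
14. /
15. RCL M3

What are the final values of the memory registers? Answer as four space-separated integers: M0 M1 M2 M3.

Answer: 9 0 14 5

Derivation:
After op 1 (push 16): stack=[16] mem=[0,0,0,0]
After op 2 (push 10): stack=[16,10] mem=[0,0,0,0]
After op 3 (push 5): stack=[16,10,5] mem=[0,0,0,0]
After op 4 (push 9): stack=[16,10,5,9] mem=[0,0,0,0]
After op 5 (STO M0): stack=[16,10,5] mem=[9,0,0,0]
After op 6 (STO M3): stack=[16,10] mem=[9,0,0,5]
After op 7 (dup): stack=[16,10,10] mem=[9,0,0,5]
After op 8 (+): stack=[16,20] mem=[9,0,0,5]
After op 9 (+): stack=[36] mem=[9,0,0,5]
After op 10 (push 14): stack=[36,14] mem=[9,0,0,5]
After op 11 (STO M2): stack=[36] mem=[9,0,14,5]
After op 12 (push 13): stack=[36,13] mem=[9,0,14,5]
After op 13 (dup): stack=[36,13,13] mem=[9,0,14,5]
After op 14 (/): stack=[36,1] mem=[9,0,14,5]
After op 15 (RCL M3): stack=[36,1,5] mem=[9,0,14,5]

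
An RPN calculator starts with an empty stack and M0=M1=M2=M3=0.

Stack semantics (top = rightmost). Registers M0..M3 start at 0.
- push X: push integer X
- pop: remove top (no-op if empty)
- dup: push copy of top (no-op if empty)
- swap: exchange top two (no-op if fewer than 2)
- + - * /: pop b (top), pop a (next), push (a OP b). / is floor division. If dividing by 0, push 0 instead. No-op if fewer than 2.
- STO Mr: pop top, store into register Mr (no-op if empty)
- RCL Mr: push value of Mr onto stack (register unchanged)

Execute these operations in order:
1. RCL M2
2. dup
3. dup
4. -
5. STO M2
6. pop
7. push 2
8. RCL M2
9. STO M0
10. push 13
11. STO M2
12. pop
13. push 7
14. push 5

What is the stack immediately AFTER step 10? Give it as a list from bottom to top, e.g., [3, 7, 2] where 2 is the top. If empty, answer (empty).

After op 1 (RCL M2): stack=[0] mem=[0,0,0,0]
After op 2 (dup): stack=[0,0] mem=[0,0,0,0]
After op 3 (dup): stack=[0,0,0] mem=[0,0,0,0]
After op 4 (-): stack=[0,0] mem=[0,0,0,0]
After op 5 (STO M2): stack=[0] mem=[0,0,0,0]
After op 6 (pop): stack=[empty] mem=[0,0,0,0]
After op 7 (push 2): stack=[2] mem=[0,0,0,0]
After op 8 (RCL M2): stack=[2,0] mem=[0,0,0,0]
After op 9 (STO M0): stack=[2] mem=[0,0,0,0]
After op 10 (push 13): stack=[2,13] mem=[0,0,0,0]

[2, 13]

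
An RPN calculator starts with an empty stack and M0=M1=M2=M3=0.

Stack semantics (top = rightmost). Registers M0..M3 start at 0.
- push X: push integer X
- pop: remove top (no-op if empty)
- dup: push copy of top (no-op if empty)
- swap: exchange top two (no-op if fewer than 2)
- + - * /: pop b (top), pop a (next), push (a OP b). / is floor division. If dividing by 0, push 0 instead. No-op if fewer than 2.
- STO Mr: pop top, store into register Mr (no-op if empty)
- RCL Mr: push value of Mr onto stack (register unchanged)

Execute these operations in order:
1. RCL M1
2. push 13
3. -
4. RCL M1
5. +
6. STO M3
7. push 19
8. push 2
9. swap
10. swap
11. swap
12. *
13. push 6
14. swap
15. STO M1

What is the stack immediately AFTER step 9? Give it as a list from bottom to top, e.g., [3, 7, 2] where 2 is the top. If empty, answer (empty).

After op 1 (RCL M1): stack=[0] mem=[0,0,0,0]
After op 2 (push 13): stack=[0,13] mem=[0,0,0,0]
After op 3 (-): stack=[-13] mem=[0,0,0,0]
After op 4 (RCL M1): stack=[-13,0] mem=[0,0,0,0]
After op 5 (+): stack=[-13] mem=[0,0,0,0]
After op 6 (STO M3): stack=[empty] mem=[0,0,0,-13]
After op 7 (push 19): stack=[19] mem=[0,0,0,-13]
After op 8 (push 2): stack=[19,2] mem=[0,0,0,-13]
After op 9 (swap): stack=[2,19] mem=[0,0,0,-13]

[2, 19]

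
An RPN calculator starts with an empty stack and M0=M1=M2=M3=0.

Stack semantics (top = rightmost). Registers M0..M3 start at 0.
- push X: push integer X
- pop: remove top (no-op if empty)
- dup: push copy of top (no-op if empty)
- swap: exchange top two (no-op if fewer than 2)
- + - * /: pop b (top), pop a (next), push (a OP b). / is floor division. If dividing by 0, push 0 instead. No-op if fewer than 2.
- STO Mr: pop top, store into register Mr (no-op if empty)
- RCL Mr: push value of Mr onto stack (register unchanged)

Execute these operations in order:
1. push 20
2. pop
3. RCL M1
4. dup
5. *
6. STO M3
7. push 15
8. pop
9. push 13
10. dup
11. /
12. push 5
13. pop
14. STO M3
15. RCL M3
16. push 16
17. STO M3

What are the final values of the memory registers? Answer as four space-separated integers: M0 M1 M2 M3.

Answer: 0 0 0 16

Derivation:
After op 1 (push 20): stack=[20] mem=[0,0,0,0]
After op 2 (pop): stack=[empty] mem=[0,0,0,0]
After op 3 (RCL M1): stack=[0] mem=[0,0,0,0]
After op 4 (dup): stack=[0,0] mem=[0,0,0,0]
After op 5 (*): stack=[0] mem=[0,0,0,0]
After op 6 (STO M3): stack=[empty] mem=[0,0,0,0]
After op 7 (push 15): stack=[15] mem=[0,0,0,0]
After op 8 (pop): stack=[empty] mem=[0,0,0,0]
After op 9 (push 13): stack=[13] mem=[0,0,0,0]
After op 10 (dup): stack=[13,13] mem=[0,0,0,0]
After op 11 (/): stack=[1] mem=[0,0,0,0]
After op 12 (push 5): stack=[1,5] mem=[0,0,0,0]
After op 13 (pop): stack=[1] mem=[0,0,0,0]
After op 14 (STO M3): stack=[empty] mem=[0,0,0,1]
After op 15 (RCL M3): stack=[1] mem=[0,0,0,1]
After op 16 (push 16): stack=[1,16] mem=[0,0,0,1]
After op 17 (STO M3): stack=[1] mem=[0,0,0,16]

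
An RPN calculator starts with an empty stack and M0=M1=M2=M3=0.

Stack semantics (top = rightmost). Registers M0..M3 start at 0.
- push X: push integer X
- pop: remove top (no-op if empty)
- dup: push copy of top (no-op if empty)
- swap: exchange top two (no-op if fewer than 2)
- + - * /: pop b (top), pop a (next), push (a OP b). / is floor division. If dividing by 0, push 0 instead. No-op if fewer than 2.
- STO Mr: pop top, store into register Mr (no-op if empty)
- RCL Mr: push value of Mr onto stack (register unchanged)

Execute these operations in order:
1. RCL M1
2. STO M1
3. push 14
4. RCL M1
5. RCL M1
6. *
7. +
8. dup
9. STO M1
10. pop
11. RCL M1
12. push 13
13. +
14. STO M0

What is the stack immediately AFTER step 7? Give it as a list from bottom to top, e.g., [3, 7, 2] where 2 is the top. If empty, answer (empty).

After op 1 (RCL M1): stack=[0] mem=[0,0,0,0]
After op 2 (STO M1): stack=[empty] mem=[0,0,0,0]
After op 3 (push 14): stack=[14] mem=[0,0,0,0]
After op 4 (RCL M1): stack=[14,0] mem=[0,0,0,0]
After op 5 (RCL M1): stack=[14,0,0] mem=[0,0,0,0]
After op 6 (*): stack=[14,0] mem=[0,0,0,0]
After op 7 (+): stack=[14] mem=[0,0,0,0]

[14]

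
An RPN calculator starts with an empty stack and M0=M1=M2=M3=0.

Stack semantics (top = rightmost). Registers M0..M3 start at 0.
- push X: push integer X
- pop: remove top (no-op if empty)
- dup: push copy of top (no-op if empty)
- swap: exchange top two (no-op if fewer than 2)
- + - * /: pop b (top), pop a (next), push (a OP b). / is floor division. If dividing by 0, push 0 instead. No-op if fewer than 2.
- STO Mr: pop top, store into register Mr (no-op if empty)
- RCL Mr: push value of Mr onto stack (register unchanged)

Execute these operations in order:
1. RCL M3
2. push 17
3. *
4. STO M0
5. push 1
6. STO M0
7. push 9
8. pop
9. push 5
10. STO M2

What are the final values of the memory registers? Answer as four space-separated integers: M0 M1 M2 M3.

Answer: 1 0 5 0

Derivation:
After op 1 (RCL M3): stack=[0] mem=[0,0,0,0]
After op 2 (push 17): stack=[0,17] mem=[0,0,0,0]
After op 3 (*): stack=[0] mem=[0,0,0,0]
After op 4 (STO M0): stack=[empty] mem=[0,0,0,0]
After op 5 (push 1): stack=[1] mem=[0,0,0,0]
After op 6 (STO M0): stack=[empty] mem=[1,0,0,0]
After op 7 (push 9): stack=[9] mem=[1,0,0,0]
After op 8 (pop): stack=[empty] mem=[1,0,0,0]
After op 9 (push 5): stack=[5] mem=[1,0,0,0]
After op 10 (STO M2): stack=[empty] mem=[1,0,5,0]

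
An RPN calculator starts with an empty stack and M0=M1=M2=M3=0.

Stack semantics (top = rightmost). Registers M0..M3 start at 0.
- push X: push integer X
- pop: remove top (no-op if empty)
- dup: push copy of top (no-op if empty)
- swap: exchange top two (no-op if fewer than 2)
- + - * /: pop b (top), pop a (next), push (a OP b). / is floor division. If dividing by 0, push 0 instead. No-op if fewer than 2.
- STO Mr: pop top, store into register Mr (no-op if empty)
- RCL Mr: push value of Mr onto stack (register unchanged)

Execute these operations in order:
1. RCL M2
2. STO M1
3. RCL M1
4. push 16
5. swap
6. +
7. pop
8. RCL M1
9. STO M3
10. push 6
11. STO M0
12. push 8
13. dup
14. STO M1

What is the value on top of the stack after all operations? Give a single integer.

After op 1 (RCL M2): stack=[0] mem=[0,0,0,0]
After op 2 (STO M1): stack=[empty] mem=[0,0,0,0]
After op 3 (RCL M1): stack=[0] mem=[0,0,0,0]
After op 4 (push 16): stack=[0,16] mem=[0,0,0,0]
After op 5 (swap): stack=[16,0] mem=[0,0,0,0]
After op 6 (+): stack=[16] mem=[0,0,0,0]
After op 7 (pop): stack=[empty] mem=[0,0,0,0]
After op 8 (RCL M1): stack=[0] mem=[0,0,0,0]
After op 9 (STO M3): stack=[empty] mem=[0,0,0,0]
After op 10 (push 6): stack=[6] mem=[0,0,0,0]
After op 11 (STO M0): stack=[empty] mem=[6,0,0,0]
After op 12 (push 8): stack=[8] mem=[6,0,0,0]
After op 13 (dup): stack=[8,8] mem=[6,0,0,0]
After op 14 (STO M1): stack=[8] mem=[6,8,0,0]

Answer: 8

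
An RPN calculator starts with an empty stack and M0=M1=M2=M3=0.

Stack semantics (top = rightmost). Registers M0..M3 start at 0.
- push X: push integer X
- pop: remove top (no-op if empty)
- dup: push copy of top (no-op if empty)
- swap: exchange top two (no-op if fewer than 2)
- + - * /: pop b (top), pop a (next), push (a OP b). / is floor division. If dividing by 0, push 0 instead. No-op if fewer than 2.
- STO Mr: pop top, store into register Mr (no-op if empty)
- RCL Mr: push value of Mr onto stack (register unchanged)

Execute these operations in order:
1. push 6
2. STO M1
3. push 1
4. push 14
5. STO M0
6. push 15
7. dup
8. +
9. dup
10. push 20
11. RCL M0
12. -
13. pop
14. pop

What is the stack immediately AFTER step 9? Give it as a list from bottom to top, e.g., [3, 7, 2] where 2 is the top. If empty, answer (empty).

After op 1 (push 6): stack=[6] mem=[0,0,0,0]
After op 2 (STO M1): stack=[empty] mem=[0,6,0,0]
After op 3 (push 1): stack=[1] mem=[0,6,0,0]
After op 4 (push 14): stack=[1,14] mem=[0,6,0,0]
After op 5 (STO M0): stack=[1] mem=[14,6,0,0]
After op 6 (push 15): stack=[1,15] mem=[14,6,0,0]
After op 7 (dup): stack=[1,15,15] mem=[14,6,0,0]
After op 8 (+): stack=[1,30] mem=[14,6,0,0]
After op 9 (dup): stack=[1,30,30] mem=[14,6,0,0]

[1, 30, 30]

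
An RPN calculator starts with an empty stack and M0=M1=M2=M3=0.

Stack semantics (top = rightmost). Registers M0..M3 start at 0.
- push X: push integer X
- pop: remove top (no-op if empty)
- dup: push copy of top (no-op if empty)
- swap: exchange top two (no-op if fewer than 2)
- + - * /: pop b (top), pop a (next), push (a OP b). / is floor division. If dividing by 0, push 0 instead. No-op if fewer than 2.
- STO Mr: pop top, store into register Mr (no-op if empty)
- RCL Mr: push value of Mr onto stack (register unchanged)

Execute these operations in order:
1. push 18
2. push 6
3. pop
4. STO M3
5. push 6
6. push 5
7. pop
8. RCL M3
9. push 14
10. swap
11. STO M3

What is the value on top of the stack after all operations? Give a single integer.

After op 1 (push 18): stack=[18] mem=[0,0,0,0]
After op 2 (push 6): stack=[18,6] mem=[0,0,0,0]
After op 3 (pop): stack=[18] mem=[0,0,0,0]
After op 4 (STO M3): stack=[empty] mem=[0,0,0,18]
After op 5 (push 6): stack=[6] mem=[0,0,0,18]
After op 6 (push 5): stack=[6,5] mem=[0,0,0,18]
After op 7 (pop): stack=[6] mem=[0,0,0,18]
After op 8 (RCL M3): stack=[6,18] mem=[0,0,0,18]
After op 9 (push 14): stack=[6,18,14] mem=[0,0,0,18]
After op 10 (swap): stack=[6,14,18] mem=[0,0,0,18]
After op 11 (STO M3): stack=[6,14] mem=[0,0,0,18]

Answer: 14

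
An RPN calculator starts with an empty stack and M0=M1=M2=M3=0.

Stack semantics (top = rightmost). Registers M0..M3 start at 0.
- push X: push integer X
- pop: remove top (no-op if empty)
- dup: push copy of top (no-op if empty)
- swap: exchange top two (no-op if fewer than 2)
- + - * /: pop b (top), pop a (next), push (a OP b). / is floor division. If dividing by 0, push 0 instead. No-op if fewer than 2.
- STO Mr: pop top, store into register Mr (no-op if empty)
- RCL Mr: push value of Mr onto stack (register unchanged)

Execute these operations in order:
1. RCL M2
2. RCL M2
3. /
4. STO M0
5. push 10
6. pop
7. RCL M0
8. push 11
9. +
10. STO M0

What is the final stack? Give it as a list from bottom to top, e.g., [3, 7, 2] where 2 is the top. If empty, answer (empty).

Answer: (empty)

Derivation:
After op 1 (RCL M2): stack=[0] mem=[0,0,0,0]
After op 2 (RCL M2): stack=[0,0] mem=[0,0,0,0]
After op 3 (/): stack=[0] mem=[0,0,0,0]
After op 4 (STO M0): stack=[empty] mem=[0,0,0,0]
After op 5 (push 10): stack=[10] mem=[0,0,0,0]
After op 6 (pop): stack=[empty] mem=[0,0,0,0]
After op 7 (RCL M0): stack=[0] mem=[0,0,0,0]
After op 8 (push 11): stack=[0,11] mem=[0,0,0,0]
After op 9 (+): stack=[11] mem=[0,0,0,0]
After op 10 (STO M0): stack=[empty] mem=[11,0,0,0]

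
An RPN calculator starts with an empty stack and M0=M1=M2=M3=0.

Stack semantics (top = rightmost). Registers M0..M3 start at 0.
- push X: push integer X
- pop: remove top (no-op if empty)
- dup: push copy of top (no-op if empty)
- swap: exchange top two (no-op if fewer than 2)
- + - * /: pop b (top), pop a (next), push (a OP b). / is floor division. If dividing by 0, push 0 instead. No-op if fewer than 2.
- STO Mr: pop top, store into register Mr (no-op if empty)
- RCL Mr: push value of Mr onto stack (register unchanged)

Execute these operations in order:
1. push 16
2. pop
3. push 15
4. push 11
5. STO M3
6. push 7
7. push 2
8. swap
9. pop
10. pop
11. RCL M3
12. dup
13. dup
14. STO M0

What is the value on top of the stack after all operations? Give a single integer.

Answer: 11

Derivation:
After op 1 (push 16): stack=[16] mem=[0,0,0,0]
After op 2 (pop): stack=[empty] mem=[0,0,0,0]
After op 3 (push 15): stack=[15] mem=[0,0,0,0]
After op 4 (push 11): stack=[15,11] mem=[0,0,0,0]
After op 5 (STO M3): stack=[15] mem=[0,0,0,11]
After op 6 (push 7): stack=[15,7] mem=[0,0,0,11]
After op 7 (push 2): stack=[15,7,2] mem=[0,0,0,11]
After op 8 (swap): stack=[15,2,7] mem=[0,0,0,11]
After op 9 (pop): stack=[15,2] mem=[0,0,0,11]
After op 10 (pop): stack=[15] mem=[0,0,0,11]
After op 11 (RCL M3): stack=[15,11] mem=[0,0,0,11]
After op 12 (dup): stack=[15,11,11] mem=[0,0,0,11]
After op 13 (dup): stack=[15,11,11,11] mem=[0,0,0,11]
After op 14 (STO M0): stack=[15,11,11] mem=[11,0,0,11]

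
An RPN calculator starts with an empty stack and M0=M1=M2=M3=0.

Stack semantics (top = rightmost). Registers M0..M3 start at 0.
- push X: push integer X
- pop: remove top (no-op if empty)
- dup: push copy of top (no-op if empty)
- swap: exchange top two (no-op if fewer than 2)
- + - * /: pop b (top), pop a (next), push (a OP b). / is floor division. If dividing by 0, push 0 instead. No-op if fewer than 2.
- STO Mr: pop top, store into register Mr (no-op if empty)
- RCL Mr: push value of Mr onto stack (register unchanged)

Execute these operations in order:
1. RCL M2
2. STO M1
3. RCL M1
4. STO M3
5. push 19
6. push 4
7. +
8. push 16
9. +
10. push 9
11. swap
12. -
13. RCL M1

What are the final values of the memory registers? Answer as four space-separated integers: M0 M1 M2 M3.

After op 1 (RCL M2): stack=[0] mem=[0,0,0,0]
After op 2 (STO M1): stack=[empty] mem=[0,0,0,0]
After op 3 (RCL M1): stack=[0] mem=[0,0,0,0]
After op 4 (STO M3): stack=[empty] mem=[0,0,0,0]
After op 5 (push 19): stack=[19] mem=[0,0,0,0]
After op 6 (push 4): stack=[19,4] mem=[0,0,0,0]
After op 7 (+): stack=[23] mem=[0,0,0,0]
After op 8 (push 16): stack=[23,16] mem=[0,0,0,0]
After op 9 (+): stack=[39] mem=[0,0,0,0]
After op 10 (push 9): stack=[39,9] mem=[0,0,0,0]
After op 11 (swap): stack=[9,39] mem=[0,0,0,0]
After op 12 (-): stack=[-30] mem=[0,0,0,0]
After op 13 (RCL M1): stack=[-30,0] mem=[0,0,0,0]

Answer: 0 0 0 0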